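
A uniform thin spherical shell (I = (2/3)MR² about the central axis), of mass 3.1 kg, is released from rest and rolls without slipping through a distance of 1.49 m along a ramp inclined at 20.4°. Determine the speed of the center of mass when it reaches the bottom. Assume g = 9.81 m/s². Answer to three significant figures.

v ≈ 2.47 m/s

With I = (2/3)MR², the ratio k = I/(MR²) is 2/3.
The rolling condition ω = v/R makes the rotational term ½I(v/R)² = ½kMv², so KE_total = ½(1+k)Mv² = (5/6)Mv².
The vertical drop is h = L sinθ = 1.49 × sin20.4° = 0.5194 m.
Energy conservation: Mgh = (5/6)Mv², so v = √(2gh/(1+k)) = √(2 × 9.81 × 0.5194 / 1.667) ≈ 2.47 m/s.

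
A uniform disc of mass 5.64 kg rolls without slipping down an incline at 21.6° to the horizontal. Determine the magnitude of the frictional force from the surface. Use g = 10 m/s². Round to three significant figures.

f ≈ 6.92 N

Here I = (1/2)MR², so the shape factor k = I/(MR²) = 0.5.
Translational: Mg sinθ − f = Ma. Rotational about the CM: fR = Iα = kMRa, so f = kMa.
Combining, a = g sinθ/(1+k) and f = kMa = kMg sinθ/(1+k).
f = 0.5 × 5.64 × 10 × sin21.6° / 1.5 ≈ 6.92 N.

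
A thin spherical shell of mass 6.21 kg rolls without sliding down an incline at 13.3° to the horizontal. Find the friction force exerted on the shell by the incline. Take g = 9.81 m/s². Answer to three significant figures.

Here I = (2/3)MR², so the shape factor k = I/(MR²) = 2/3.
Along the incline Mg sinθ − f = Ma, and torque about the center fR = Iα = kMR²(a/R) gives f = kMa.
Combining, a = g sinθ/(1+k) and f = kMa = kMg sinθ/(1+k).
f = (2/3) × 6.21 × 9.81 × sin13.3° / 1.667 ≈ 5.61 N.

f ≈ 5.61 N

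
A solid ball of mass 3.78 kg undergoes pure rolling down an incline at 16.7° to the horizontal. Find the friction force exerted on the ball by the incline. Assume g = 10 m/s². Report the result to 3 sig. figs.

Here I = (2/5)MR², so the shape factor k = I/(MR²) = 0.4.
Translational: Mg sinθ − f = Ma. Rotational about the CM: fR = Iα = kMRa, so f = kMa.
Combining, a = g sinθ/(1+k) and f = kMa = kMg sinθ/(1+k).
f = 0.4 × 3.78 × 10 × sin16.7° / 1.4 ≈ 3.10 N.

f ≈ 3.10 N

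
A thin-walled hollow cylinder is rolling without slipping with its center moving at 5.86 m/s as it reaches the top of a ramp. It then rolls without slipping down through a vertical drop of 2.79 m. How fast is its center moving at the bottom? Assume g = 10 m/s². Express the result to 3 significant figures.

v ≈ 7.89 m/s

The moment of inertia is MR², giving k ≡ I/(MR²) = 1.
Since it rolls without slipping, ω = v/R and KE = ½Mv² + ½Iω² = ½(1+k)Mv² = Mv².
Energy conservation: Mv₀² + Mgh = Mv², so v² = v₀² + 2gh/(1+k).
v = √(5.86² + 2×10×2.79/2) = √62.24 ≈ 7.89 m/s.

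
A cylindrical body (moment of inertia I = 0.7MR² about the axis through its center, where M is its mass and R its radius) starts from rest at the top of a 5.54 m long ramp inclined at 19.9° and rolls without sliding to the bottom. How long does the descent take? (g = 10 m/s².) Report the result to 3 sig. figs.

t ≈ 2.35 s

The moment of inertia is 0.7MR², giving k ≡ I/(MR²) = 0.7.
Translational: Mg sinθ − f = Ma. Rotational about the CM: fR = Iα = kMRa, so f = kMa.
Hence a = g sinθ/(1+k) = 10×sin19.9°/1.7 = 2.002 m/s².
With constant a from rest, t = √(2L/a) = √(2·5.54/2.002) ≈ 2.35 s.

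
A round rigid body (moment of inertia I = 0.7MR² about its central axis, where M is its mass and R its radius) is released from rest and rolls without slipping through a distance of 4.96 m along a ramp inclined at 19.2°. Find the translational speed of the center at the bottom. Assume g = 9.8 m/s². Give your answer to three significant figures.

v ≈ 4.34 m/s

The moment of inertia is 0.7MR², giving k ≡ I/(MR²) = 0.7.
The rolling condition ω = v/R makes the rotational term ½I(v/R)² = ½kMv², so KE_total = ½(1+k)Mv² = (17/20)Mv².
The vertical drop is h = L sinθ = 4.96 × sin19.2° = 1.631 m.
Energy conservation: Mgh = (17/20)Mv², so v = √(2gh/(1+k)) = √(2 × 9.8 × 1.631 / 1.7) ≈ 4.34 m/s.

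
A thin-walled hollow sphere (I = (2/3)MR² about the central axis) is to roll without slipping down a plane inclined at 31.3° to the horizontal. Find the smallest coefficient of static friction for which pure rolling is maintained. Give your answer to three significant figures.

For this body I = (2/3)MR², i.e. k = I/(MR²) = 2/3.
Along the incline Mg sinθ − f = Ma, and torque about the center fR = Iα = kMR²(a/R) gives f = kMa.
These give a = g sinθ/(1+k) and the required friction f = kMg sinθ/(1+k).
With N = Mg cosθ, the no-slip condition f ≤ μN gives μ_min = f/N = k tanθ/(1+k).
μ_min = (2/3) × tan31.3° / 1.667 ≈ 0.243.

μ_min ≈ 0.243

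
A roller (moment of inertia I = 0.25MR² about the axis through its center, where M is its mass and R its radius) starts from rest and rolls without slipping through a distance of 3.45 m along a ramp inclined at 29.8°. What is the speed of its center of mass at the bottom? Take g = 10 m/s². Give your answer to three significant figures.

The moment of inertia is 0.25MR², giving k ≡ I/(MR²) = 0.25.
Pure rolling means v = ωR; then KE = ½Mv² + ½I(v/R)² = ½(1+k)Mv² = (5/8)Mv².
The vertical drop is h = L sinθ = 3.45 × sin29.8° = 1.715 m.
Energy conservation: Mgh = (5/8)Mv², so v = √(2gh/(1+k)) = √(2 × 10 × 1.715 / 1.25) ≈ 5.24 m/s.

v ≈ 5.24 m/s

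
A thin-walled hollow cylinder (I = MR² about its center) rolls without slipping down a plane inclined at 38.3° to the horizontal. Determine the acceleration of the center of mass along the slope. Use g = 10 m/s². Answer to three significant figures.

a ≈ 3.10 m/s²

The moment of inertia is MR², giving k ≡ I/(MR²) = 1.
Translational: Mg sinθ − f = Ma. Rotational about the CM: fR = Iα = kMRa, so f = kMa.
Eliminating f: Mg sinθ = (1+k)Ma, so a = g sinθ/(1+k) = 10 × sin38.3° / 2 ≈ 3.10 m/s².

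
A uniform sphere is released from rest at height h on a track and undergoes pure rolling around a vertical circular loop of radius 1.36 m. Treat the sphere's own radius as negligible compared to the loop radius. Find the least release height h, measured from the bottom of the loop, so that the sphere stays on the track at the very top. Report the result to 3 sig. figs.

h_min ≈ 3.67 m

The moment of inertia is (2/5)MR², giving k ≡ I/(MR²) = 0.4.
At the top, contact is just lost when gravity alone supplies the centripetal force: Mg = Mv_top²/r, i.e. v_top² = gr.
With ω = v/R, the kinetic energy at speed v is ½(1+k)Mv² = (7/10)Mv².
Energy conservation from release (height h) to the top (height 2r): Mgh = Mg(2r) + (7/10)M·gr.
Thus h_min = 2r + (1+k)r/2 = r(2 + 1.4/2) = 1.36 × 2.7 ≈ 3.67 m.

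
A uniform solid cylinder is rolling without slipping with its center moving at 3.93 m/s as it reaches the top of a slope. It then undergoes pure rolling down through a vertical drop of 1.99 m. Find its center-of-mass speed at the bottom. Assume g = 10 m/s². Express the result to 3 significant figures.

v ≈ 6.48 m/s

With I = (1/2)MR², the ratio k = I/(MR²) is 0.5.
Rolling without slipping gives ω = v/R, so the total kinetic energy is ½Mv² + ½Iω² = ½(1+k)Mv² = (3/4)Mv².
Conserving energy between top and bottom: (3/4)Mv² = (3/4)Mv₀² + Mgh, hence v² = v₀² + 2gh/(1+k).
v = √(3.93² + 2×10×1.99/1.5) = √41.98 ≈ 6.48 m/s.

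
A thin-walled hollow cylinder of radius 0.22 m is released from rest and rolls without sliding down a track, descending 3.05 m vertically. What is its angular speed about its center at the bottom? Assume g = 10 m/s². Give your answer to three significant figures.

ω ≈ 25.1 rad/s

For this body I = MR², i.e. k = I/(MR²) = 1.
Pure rolling means v = ωR; then KE = ½Mv² + ½I(v/R)² = ½(1+k)Mv² = Mv².
Energy conservation Mgh = ½(1+k)Mv² gives v = √(2gh/(1+k)) = √(2 × 10 × 3.05 / 2) = 5.523 m/s.
The angular speed follows from ω = v/R = 5.523/0.22 ≈ 25.1 rad/s.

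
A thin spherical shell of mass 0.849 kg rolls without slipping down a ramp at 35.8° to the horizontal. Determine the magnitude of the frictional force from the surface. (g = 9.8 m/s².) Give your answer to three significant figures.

Here I = (2/3)MR², so the shape factor k = I/(MR²) = 2/3.
Along the incline Mg sinθ − f = Ma, and torque about the center fR = Iα = kMR²(a/R) gives f = kMa.
Combining, a = g sinθ/(1+k) and f = kMa = kMg sinθ/(1+k).
f = (2/3) × 0.849 × 9.8 × sin35.8° / 1.667 ≈ 1.95 N.

f ≈ 1.95 N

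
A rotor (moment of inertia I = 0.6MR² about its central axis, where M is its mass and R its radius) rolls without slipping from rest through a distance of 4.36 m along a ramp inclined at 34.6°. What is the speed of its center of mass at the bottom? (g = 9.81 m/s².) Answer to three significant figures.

With I = 0.6MR², the ratio k = I/(MR²) is 0.6.
Since it rolls without slipping, ω = v/R and KE = ½Mv² + ½Iω² = ½(1+k)Mv² = (4/5)Mv².
The vertical drop is h = L sinθ = 4.36 × sin34.6° = 2.476 m.
Setting Mgh = (4/5)Mv² gives v = √(2gh/(1+k)) = √(2·9.81·2.476/1.6) ≈ 5.51 m/s.

v ≈ 5.51 m/s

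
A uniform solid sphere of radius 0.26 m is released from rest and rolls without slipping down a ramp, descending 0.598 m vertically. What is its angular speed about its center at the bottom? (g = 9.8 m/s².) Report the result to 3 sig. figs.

ω ≈ 11.1 rad/s

With I = (2/5)MR², the ratio k = I/(MR²) is 0.4.
Rolling without slipping gives ω = v/R, so the total kinetic energy is ½Mv² + ½Iω² = ½(1+k)Mv² = (7/10)Mv².
Energy conservation Mgh = ½(1+k)Mv² gives v = √(2gh/(1+k)) = √(2 × 9.8 × 0.598 / 1.4) = 2.893 m/s.
The angular speed follows from ω = v/R = 2.893/0.26 ≈ 11.1 rad/s.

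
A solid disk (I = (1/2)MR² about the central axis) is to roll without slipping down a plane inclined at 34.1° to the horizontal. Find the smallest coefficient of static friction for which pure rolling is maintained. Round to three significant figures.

With I = (1/2)MR², the ratio k = I/(MR²) is 0.5.
Translational: Mg sinθ − f = Ma. Rotational about the CM: fR = Iα = kMRa, so f = kMa.
These give a = g sinθ/(1+k) and the required friction f = kMg sinθ/(1+k).
With N = Mg cosθ, the no-slip condition f ≤ μN gives μ_min = f/N = k tanθ/(1+k).
μ_min = 0.5 × tan34.1° / 1.5 ≈ 0.226.

μ_min ≈ 0.226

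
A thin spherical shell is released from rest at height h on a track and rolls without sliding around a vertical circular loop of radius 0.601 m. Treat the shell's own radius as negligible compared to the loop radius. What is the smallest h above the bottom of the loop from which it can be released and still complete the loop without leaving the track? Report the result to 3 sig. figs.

The moment of inertia is (2/3)MR², giving k ≡ I/(MR²) = 2/3.
At the top, contact is just lost when gravity alone supplies the centripetal force: Mg = Mv_top²/r, i.e. v_top² = gr.
With ω = v/R, the kinetic energy at speed v is ½(1+k)Mv² = (5/6)Mv².
Energy conservation from release (height h) to the top (height 2r): Mgh = Mg(2r) + (5/6)M·gr.
Thus h_min = 2r + (1+k)r/2 = r(2 + 1.667/2) = 0.601 × 2.833 ≈ 1.70 m.

h_min ≈ 1.70 m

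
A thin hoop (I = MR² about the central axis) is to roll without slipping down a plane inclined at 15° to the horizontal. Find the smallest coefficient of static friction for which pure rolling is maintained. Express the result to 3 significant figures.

μ_min ≈ 0.134

Here I = MR², so the shape factor k = I/(MR²) = 1.
Along the incline Mg sinθ − f = Ma, and torque about the center fR = Iα = kMR²(a/R) gives f = kMa.
These give a = g sinθ/(1+k) and the required friction f = kMg sinθ/(1+k).
With N = Mg cosθ, the no-slip condition f ≤ μN gives μ_min = f/N = k tanθ/(1+k).
μ_min = 1 × tan15° / 2 ≈ 0.134.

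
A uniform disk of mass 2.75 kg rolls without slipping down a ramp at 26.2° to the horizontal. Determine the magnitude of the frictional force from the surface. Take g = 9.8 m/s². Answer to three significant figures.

For this body I = (1/2)MR², i.e. k = I/(MR²) = 0.5.
Translational: Mg sinθ − f = Ma. Rotational about the CM: fR = Iα = kMRa, so f = kMa.
Combining, a = g sinθ/(1+k) and f = kMa = kMg sinθ/(1+k).
f = 0.5 × 2.75 × 9.8 × sin26.2° / 1.5 ≈ 3.97 N.

f ≈ 3.97 N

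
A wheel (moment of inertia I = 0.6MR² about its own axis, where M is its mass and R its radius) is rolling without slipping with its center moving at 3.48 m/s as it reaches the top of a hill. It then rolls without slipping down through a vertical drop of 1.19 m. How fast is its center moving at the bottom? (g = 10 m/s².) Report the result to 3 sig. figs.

For this body I = 0.6MR², i.e. k = I/(MR²) = 0.6.
Rolling without slipping gives ω = v/R, so the total kinetic energy is ½Mv² + ½Iω² = ½(1+k)Mv² = (4/5)Mv².
Energy conservation: (4/5)Mv₀² + Mgh = (4/5)Mv², so v² = v₀² + 2gh/(1+k).
v = √(3.48² + 2×10×1.19/1.6) = √26.99 ≈ 5.19 m/s.

v ≈ 5.19 m/s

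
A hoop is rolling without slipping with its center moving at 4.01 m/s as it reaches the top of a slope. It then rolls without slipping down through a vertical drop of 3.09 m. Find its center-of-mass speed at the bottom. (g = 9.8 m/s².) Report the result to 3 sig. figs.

Here I = MR², so the shape factor k = I/(MR²) = 1.
Rolling without slipping gives ω = v/R, so the total kinetic energy is ½Mv² + ½Iω² = ½(1+k)Mv² = Mv².
Conserving energy between top and bottom: Mv² = Mv₀² + Mgh, hence v² = v₀² + 2gh/(1+k).
v = √(4.01² + 2×9.8×3.09/2) = √46.36 ≈ 6.81 m/s.

v ≈ 6.81 m/s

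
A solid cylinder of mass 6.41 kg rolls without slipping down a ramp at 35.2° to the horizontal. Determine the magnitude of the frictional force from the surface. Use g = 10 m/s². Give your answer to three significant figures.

f ≈ 12.3 N

For this body I = (1/2)MR², i.e. k = I/(MR²) = 0.5.
Newton's second law down the slope: Mg sinθ − f = Ma. The torque equation fR = Iα (with α = a/R) gives f = kMa.
Combining, a = g sinθ/(1+k) and f = kMa = kMg sinθ/(1+k).
f = 0.5 × 6.41 × 10 × sin35.2° / 1.5 ≈ 12.3 N.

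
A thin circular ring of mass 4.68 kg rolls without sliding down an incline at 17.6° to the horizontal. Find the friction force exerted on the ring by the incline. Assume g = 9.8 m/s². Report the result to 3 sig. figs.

With I = MR², the ratio k = I/(MR²) is 1.
Newton's second law down the slope: Mg sinθ − f = Ma. The torque equation fR = Iα (with α = a/R) gives f = kMa.
Combining, a = g sinθ/(1+k) and f = kMa = kMg sinθ/(1+k).
f = 1 × 4.68 × 9.8 × sin17.6° / 2 ≈ 6.93 N.

f ≈ 6.93 N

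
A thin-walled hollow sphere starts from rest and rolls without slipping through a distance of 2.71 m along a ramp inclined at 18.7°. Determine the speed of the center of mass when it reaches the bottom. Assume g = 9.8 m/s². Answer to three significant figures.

v ≈ 3.20 m/s

The moment of inertia is (2/3)MR², giving k ≡ I/(MR²) = 2/3.
Since it rolls without slipping, ω = v/R and KE = ½Mv² + ½Iω² = ½(1+k)Mv² = (5/6)Mv².
The vertical drop is h = L sinθ = 2.71 × sin18.7° = 0.8689 m.
Setting Mgh = (5/6)Mv² gives v = √(2gh/(1+k)) = √(2·9.8·0.8689/1.667) ≈ 3.20 m/s.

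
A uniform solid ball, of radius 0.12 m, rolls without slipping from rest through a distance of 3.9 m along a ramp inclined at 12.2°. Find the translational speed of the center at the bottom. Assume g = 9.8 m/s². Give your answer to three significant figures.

Here I = (2/5)MR², so the shape factor k = I/(MR²) = 0.4.
The rolling condition ω = v/R makes the rotational term ½I(v/R)² = ½kMv², so KE_total = ½(1+k)Mv² = (7/10)Mv².
The vertical drop is h = L sinθ = 3.9 × sin12.2° = 0.8242 m.
Energy conservation: Mgh = (7/10)Mv², so v = √(2gh/(1+k)) = √(2 × 9.8 × 0.8242 / 1.4) ≈ 3.40 m/s.

v ≈ 3.40 m/s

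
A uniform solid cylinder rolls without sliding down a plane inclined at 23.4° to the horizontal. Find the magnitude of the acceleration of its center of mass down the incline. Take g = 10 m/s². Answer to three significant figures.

With I = (1/2)MR², the ratio k = I/(MR²) is 0.5.
Along the incline Mg sinθ − f = Ma, and torque about the center fR = Iα = kMR²(a/R) gives f = kMa.
Eliminating f: Mg sinθ = (1+k)Ma, so a = g sinθ/(1+k) = 10 × sin23.4° / 1.5 ≈ 2.65 m/s².

a ≈ 2.65 m/s²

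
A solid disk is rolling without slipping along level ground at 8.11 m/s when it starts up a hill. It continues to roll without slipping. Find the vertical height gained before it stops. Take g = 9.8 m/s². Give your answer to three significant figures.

h ≈ 5.03 m

The moment of inertia is (1/2)MR², giving k ≡ I/(MR²) = 0.5.
Pure rolling means v = ωR; then KE = ½Mv² + ½I(v/R)² = ½(1+k)Mv² = (3/4)Mv².
All of this converts to potential energy at the highest point: (3/4)Mv₀² = Mgh.
Thus h = (1+k)v₀²/(2g) = 1.5 × 8.11² / (2 × 9.8) ≈ 5.03 m.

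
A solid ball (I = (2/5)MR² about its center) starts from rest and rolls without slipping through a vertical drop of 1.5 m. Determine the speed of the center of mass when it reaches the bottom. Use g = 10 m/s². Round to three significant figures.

v ≈ 4.63 m/s

Here I = (2/5)MR², so the shape factor k = I/(MR²) = 0.4.
The rolling condition ω = v/R makes the rotational term ½I(v/R)² = ½kMv², so KE_total = ½(1+k)Mv² = (7/10)Mv².
Setting Mgh = (7/10)Mv² gives v = √(2gh/(1+k)) = √(2·10·1.5/1.4) ≈ 4.63 m/s.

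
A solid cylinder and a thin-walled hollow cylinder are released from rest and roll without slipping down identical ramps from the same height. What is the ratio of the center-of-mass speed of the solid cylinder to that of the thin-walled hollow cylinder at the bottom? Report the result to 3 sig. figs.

Each satisfies Mgh = ½(1+k)Mv² with k = I/(MR²), so v ∝ 1/√(1+k).
For the solid cylinder k = 0.5; for the thin-walled hollow cylinder k = 1.
v₁/v₂ = √((1+k₂)/(1+k₁)) = √(2/1.5) ≈ 1.15.

v_ratio ≈ 1.15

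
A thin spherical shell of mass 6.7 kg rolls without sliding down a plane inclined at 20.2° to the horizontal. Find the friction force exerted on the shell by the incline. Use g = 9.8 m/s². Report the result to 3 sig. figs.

For this body I = (2/3)MR², i.e. k = I/(MR²) = 2/3.
Newton's second law down the slope: Mg sinθ − f = Ma. The torque equation fR = Iα (with α = a/R) gives f = kMa.
Combining, a = g sinθ/(1+k) and f = kMa = kMg sinθ/(1+k).
f = (2/3) × 6.7 × 9.8 × sin20.2° / 1.667 ≈ 9.07 N.

f ≈ 9.07 N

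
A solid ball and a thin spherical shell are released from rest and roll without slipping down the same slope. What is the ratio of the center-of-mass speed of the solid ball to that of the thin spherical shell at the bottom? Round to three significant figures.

Each satisfies Mgh = ½(1+k)Mv² with k = I/(MR²), so v ∝ 1/√(1+k).
For the solid ball k = 0.4; for the thin spherical shell k = 2/3.
v₁/v₂ = √((1+k₂)/(1+k₁)) = √(1.667/1.4) ≈ 1.09.

v_ratio ≈ 1.09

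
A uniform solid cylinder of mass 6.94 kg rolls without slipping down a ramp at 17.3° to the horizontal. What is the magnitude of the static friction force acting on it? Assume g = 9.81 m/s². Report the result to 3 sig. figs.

f ≈ 6.75 N

Here I = (1/2)MR², so the shape factor k = I/(MR²) = 0.5.
Translational: Mg sinθ − f = Ma. Rotational about the CM: fR = Iα = kMRa, so f = kMa.
Combining, a = g sinθ/(1+k) and f = kMa = kMg sinθ/(1+k).
f = 0.5 × 6.94 × 9.81 × sin17.3° / 1.5 ≈ 6.75 N.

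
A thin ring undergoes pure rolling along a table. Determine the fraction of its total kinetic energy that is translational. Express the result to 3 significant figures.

fraction ≈ 0.500

With I = MR², the ratio k = I/(MR²) is 1.
Since ω = v/R, the translational part is ½Mv² and the rotational part is ½I(v/R)² = ½kMv²; the total is ½(1+k)Mv².
The translational fraction is therefore 1/(1+k) = 1/2 ≈ 0.500.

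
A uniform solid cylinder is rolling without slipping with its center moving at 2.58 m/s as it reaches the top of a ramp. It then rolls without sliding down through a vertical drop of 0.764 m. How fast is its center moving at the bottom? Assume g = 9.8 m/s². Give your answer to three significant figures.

For this body I = (1/2)MR², i.e. k = I/(MR²) = 0.5.
The rolling condition ω = v/R makes the rotational term ½I(v/R)² = ½kMv², so KE_total = ½(1+k)Mv² = (3/4)Mv².
Conserving energy between top and bottom: (3/4)Mv² = (3/4)Mv₀² + Mgh, hence v² = v₀² + 2gh/(1+k).
v = √(2.58² + 2×9.8×0.764/1.5) = √16.64 ≈ 4.08 m/s.

v ≈ 4.08 m/s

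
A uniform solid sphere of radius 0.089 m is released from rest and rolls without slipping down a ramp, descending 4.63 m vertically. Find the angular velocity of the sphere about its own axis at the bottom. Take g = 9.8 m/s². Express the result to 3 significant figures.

The moment of inertia is (2/5)MR², giving k ≡ I/(MR²) = 0.4.
Pure rolling means v = ωR; then KE = ½Mv² + ½I(v/R)² = ½(1+k)Mv² = (7/10)Mv².
Energy conservation Mgh = ½(1+k)Mv² gives v = √(2gh/(1+k)) = √(2 × 9.8 × 4.63 / 1.4) = 8.051 m/s.
The angular speed follows from ω = v/R = 8.051/0.089 ≈ 90.5 rad/s.

ω ≈ 90.5 rad/s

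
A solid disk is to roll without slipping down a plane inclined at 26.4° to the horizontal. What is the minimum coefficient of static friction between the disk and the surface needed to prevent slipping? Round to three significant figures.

With I = (1/2)MR², the ratio k = I/(MR²) is 0.5.
Translational: Mg sinθ − f = Ma. Rotational about the CM: fR = Iα = kMRa, so f = kMa.
These give a = g sinθ/(1+k) and the required friction f = kMg sinθ/(1+k).
With N = Mg cosθ, the no-slip condition f ≤ μN gives μ_min = f/N = k tanθ/(1+k).
μ_min = 0.5 × tan26.4° / 1.5 ≈ 0.165.

μ_min ≈ 0.165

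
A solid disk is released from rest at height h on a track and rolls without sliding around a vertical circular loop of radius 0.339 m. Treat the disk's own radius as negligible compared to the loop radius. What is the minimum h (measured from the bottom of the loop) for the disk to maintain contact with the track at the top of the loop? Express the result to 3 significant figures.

h_min ≈ 0.932 m

Here I = (1/2)MR², so the shape factor k = I/(MR²) = 0.5.
At the top of the loop, the minimum-contact condition is Mg = Mv_top²/r, so v_top² = gr.
With ω = v/R, the kinetic energy at speed v is ½(1+k)Mv² = (3/4)Mv².
Energy conservation from release (height h) to the top (height 2r): Mgh = Mg(2r) + (3/4)M·gr.
Thus h_min = 2r + (1+k)r/2 = r(2 + 1.5/2) = 0.339 × 2.75 ≈ 0.932 m.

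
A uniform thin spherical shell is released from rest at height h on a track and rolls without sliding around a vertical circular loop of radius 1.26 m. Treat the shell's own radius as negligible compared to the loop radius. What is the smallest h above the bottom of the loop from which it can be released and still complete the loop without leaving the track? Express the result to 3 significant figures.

h_min ≈ 3.57 m

For this body I = (2/3)MR², i.e. k = I/(MR²) = 2/3.
At the top of the loop, the minimum-contact condition is Mg = Mv_top²/r, so v_top² = gr.
With ω = v/R, the kinetic energy at speed v is ½(1+k)Mv² = (5/6)Mv².
Energy conservation from release (height h) to the top (height 2r): Mgh = Mg(2r) + (5/6)M·gr.
Thus h_min = 2r + (1+k)r/2 = r(2 + 1.667/2) = 1.26 × 2.833 ≈ 3.57 m.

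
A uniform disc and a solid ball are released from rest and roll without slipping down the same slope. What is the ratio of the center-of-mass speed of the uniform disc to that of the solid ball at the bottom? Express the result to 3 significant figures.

Each satisfies Mgh = ½(1+k)Mv² with k = I/(MR²), so v ∝ 1/√(1+k).
For the uniform disc k = 0.5; for the solid ball k = 0.4.
v₁/v₂ = √((1+k₂)/(1+k₁)) = √(1.4/1.5) ≈ 0.966.

v_ratio ≈ 0.966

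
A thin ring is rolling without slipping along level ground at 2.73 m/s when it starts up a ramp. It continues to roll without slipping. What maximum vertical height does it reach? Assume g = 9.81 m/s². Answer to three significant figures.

The moment of inertia is MR², giving k ≡ I/(MR²) = 1.
The rolling condition ω = v/R makes the rotational term ½I(v/R)² = ½kMv², so KE_total = ½(1+k)Mv² = Mv².
All of this converts to potential energy at the highest point: Mv₀² = Mgh.
Thus h = (1+k)v₀²/(2g) = 2 × 2.73² / (2 × 9.81) ≈ 0.760 m.

h ≈ 0.760 m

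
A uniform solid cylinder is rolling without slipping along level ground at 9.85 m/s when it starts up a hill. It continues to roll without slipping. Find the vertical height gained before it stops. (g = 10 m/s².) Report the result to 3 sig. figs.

h ≈ 7.28 m

The moment of inertia is (1/2)MR², giving k ≡ I/(MR²) = 0.5.
Pure rolling means v = ωR; then KE = ½Mv² + ½I(v/R)² = ½(1+k)Mv² = (3/4)Mv².
All of this converts to potential energy at the highest point: (3/4)Mv₀² = Mgh.
Thus h = (1+k)v₀²/(2g) = 1.5 × 9.85² / (2 × 10) ≈ 7.28 m.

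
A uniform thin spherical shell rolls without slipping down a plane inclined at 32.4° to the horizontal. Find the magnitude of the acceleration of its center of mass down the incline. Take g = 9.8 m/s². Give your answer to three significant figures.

The moment of inertia is (2/3)MR², giving k ≡ I/(MR²) = 2/3.
Newton's second law down the slope: Mg sinθ − f = Ma. The torque equation fR = Iα (with α = a/R) gives f = kMa.
Eliminating f: Mg sinθ = (1+k)Ma, so a = g sinθ/(1+k) = 9.8 × sin32.4° / 1.667 ≈ 3.15 m/s².

a ≈ 3.15 m/s²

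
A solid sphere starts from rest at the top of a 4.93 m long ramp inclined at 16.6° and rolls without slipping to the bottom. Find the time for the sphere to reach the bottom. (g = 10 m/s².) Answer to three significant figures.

For this body I = (2/5)MR², i.e. k = I/(MR²) = 0.4.
Along the incline Mg sinθ − f = Ma, and torque about the center fR = Iα = kMR²(a/R) gives f = kMa.
Hence a = g sinθ/(1+k) = 10×sin16.6°/1.4 = 2.041 m/s².
With constant a from rest, t = √(2L/a) = √(2·4.93/2.041) ≈ 2.20 s.

t ≈ 2.20 s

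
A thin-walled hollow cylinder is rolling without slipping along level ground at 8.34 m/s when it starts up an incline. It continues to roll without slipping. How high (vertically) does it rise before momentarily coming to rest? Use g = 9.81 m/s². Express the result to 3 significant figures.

h ≈ 7.09 m

The moment of inertia is MR², giving k ≡ I/(MR²) = 1.
Pure rolling means v = ωR; then KE = ½Mv² + ½I(v/R)² = ½(1+k)Mv² = Mv².
At the top the kinetic energy is zero, so Mv₀² = Mgh.
Thus h = (1+k)v₀²/(2g) = 2 × 8.34² / (2 × 9.81) ≈ 7.09 m.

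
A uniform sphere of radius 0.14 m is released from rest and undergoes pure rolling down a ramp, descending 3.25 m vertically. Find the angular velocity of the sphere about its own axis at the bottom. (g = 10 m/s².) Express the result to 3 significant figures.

The moment of inertia is (2/5)MR², giving k ≡ I/(MR²) = 0.4.
Rolling without slipping gives ω = v/R, so the total kinetic energy is ½Mv² + ½Iω² = ½(1+k)Mv² = (7/10)Mv².
Energy conservation Mgh = ½(1+k)Mv² gives v = √(2gh/(1+k)) = √(2 × 10 × 3.25 / 1.4) = 6.814 m/s.
The angular speed follows from ω = v/R = 6.814/0.14 ≈ 48.7 rad/s.

ω ≈ 48.7 rad/s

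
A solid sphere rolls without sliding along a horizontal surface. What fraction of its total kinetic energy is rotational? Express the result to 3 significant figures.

For this body I = (2/5)MR², i.e. k = I/(MR²) = 0.4.
Since ω = v/R, the translational part is ½Mv² and the rotational part is ½I(v/R)² = ½kMv²; the total is ½(1+k)Mv².
The rotational fraction is therefore k/(1+k) = 0.4/1.4 ≈ 0.286.

fraction ≈ 0.286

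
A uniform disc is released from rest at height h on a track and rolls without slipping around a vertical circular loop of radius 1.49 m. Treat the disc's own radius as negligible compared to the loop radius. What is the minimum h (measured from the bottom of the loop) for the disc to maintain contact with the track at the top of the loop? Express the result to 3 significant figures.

Here I = (1/2)MR², so the shape factor k = I/(MR²) = 0.5.
At the top, contact is just lost when gravity alone supplies the centripetal force: Mg = Mv_top²/r, i.e. v_top² = gr.
With ω = v/R, the kinetic energy at speed v is ½(1+k)Mv² = (3/4)Mv².
Energy conservation from release (height h) to the top (height 2r): Mgh = Mg(2r) + (3/4)M·gr.
Thus h_min = 2r + (1+k)r/2 = r(2 + 1.5/2) = 1.49 × 2.75 ≈ 4.10 m.

h_min ≈ 4.10 m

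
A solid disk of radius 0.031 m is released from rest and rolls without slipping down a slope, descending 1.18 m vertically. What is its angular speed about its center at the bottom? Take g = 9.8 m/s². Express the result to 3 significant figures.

For this body I = (1/2)MR², i.e. k = I/(MR²) = 0.5.
The rolling condition ω = v/R makes the rotational term ½I(v/R)² = ½kMv², so KE_total = ½(1+k)Mv² = (3/4)Mv².
Energy conservation Mgh = ½(1+k)Mv² gives v = √(2gh/(1+k)) = √(2 × 9.8 × 1.18 / 1.5) = 3.927 m/s.
Then ω = v/R = 3.927 / 0.031 ≈ 127 rad/s.

ω ≈ 127 rad/s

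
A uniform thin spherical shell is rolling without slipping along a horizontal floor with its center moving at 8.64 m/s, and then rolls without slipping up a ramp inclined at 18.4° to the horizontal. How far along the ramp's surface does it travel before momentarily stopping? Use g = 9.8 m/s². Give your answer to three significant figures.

d ≈ 20.1 m

The moment of inertia is (2/3)MR², giving k ≡ I/(MR²) = 2/3.
The rolling condition ω = v/R makes the rotational term ½I(v/R)² = ½kMv², so KE_total = ½(1+k)Mv² = (5/6)Mv².
Setting this equal to Mgh gives the vertical rise h = (1+k)v₀²/(2g) = 1.667×8.64²/(2×9.8) = 6.348 m.
Along the incline, d = h/sinθ = 6.348/sin18.4° ≈ 20.1 m.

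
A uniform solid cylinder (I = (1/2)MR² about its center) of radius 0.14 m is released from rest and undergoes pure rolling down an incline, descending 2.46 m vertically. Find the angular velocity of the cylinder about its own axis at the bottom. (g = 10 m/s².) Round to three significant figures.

Here I = (1/2)MR², so the shape factor k = I/(MR²) = 0.5.
Rolling without slipping gives ω = v/R, so the total kinetic energy is ½Mv² + ½Iω² = ½(1+k)Mv² = (3/4)Mv².
Energy conservation Mgh = ½(1+k)Mv² gives v = √(2gh/(1+k)) = √(2 × 10 × 2.46 / 1.5) = 5.727 m/s.
Then ω = v/R = 5.727 / 0.14 ≈ 40.9 rad/s.

ω ≈ 40.9 rad/s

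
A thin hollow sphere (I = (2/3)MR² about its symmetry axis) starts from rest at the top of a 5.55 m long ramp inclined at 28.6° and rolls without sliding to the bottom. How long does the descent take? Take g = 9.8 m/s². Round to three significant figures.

Here I = (2/3)MR², so the shape factor k = I/(MR²) = 2/3.
Translational: Mg sinθ − f = Ma. Rotational about the CM: fR = Iα = kMRa, so f = kMa.
Hence a = g sinθ/(1+k) = 9.8×sin28.6°/1.667 = 2.815 m/s².
With constant a from rest, t = √(2L/a) = √(2·5.55/2.815) ≈ 1.99 s.

t ≈ 1.99 s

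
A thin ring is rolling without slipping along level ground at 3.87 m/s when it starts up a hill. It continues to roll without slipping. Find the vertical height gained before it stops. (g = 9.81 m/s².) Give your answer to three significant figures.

Here I = MR², so the shape factor k = I/(MR²) = 1.
Pure rolling means v = ωR; then KE = ½Mv² + ½I(v/R)² = ½(1+k)Mv² = Mv².
All of this converts to potential energy at the highest point: Mv₀² = Mgh.
Thus h = (1+k)v₀²/(2g) = 2 × 3.87² / (2 × 9.81) ≈ 1.53 m.

h ≈ 1.53 m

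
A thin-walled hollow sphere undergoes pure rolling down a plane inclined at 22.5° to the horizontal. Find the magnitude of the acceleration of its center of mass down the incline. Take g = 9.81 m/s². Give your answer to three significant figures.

a ≈ 2.25 m/s²

Here I = (2/3)MR², so the shape factor k = I/(MR²) = 2/3.
Translational: Mg sinθ − f = Ma. Rotational about the CM: fR = Iα = kMRa, so f = kMa.
Eliminating f: Mg sinθ = (1+k)Ma, so a = g sinθ/(1+k) = 9.81 × sin22.5° / 1.667 ≈ 2.25 m/s².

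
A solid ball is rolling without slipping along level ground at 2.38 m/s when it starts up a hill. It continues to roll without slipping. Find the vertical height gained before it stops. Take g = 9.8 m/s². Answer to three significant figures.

h ≈ 0.405 m

For this body I = (2/5)MR², i.e. k = I/(MR²) = 0.4.
Rolling without slipping gives ω = v/R, so the total kinetic energy is ½Mv² + ½Iω² = ½(1+k)Mv² = (7/10)Mv².
All of this converts to potential energy at the highest point: (7/10)Mv₀² = Mgh.
Thus h = (1+k)v₀²/(2g) = 1.4 × 2.38² / (2 × 9.8) ≈ 0.405 m.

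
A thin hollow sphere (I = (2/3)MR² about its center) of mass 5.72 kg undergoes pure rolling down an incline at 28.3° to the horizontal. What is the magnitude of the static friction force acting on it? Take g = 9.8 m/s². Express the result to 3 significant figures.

f ≈ 10.6 N

With I = (2/3)MR², the ratio k = I/(MR²) is 2/3.
Along the incline Mg sinθ − f = Ma, and torque about the center fR = Iα = kMR²(a/R) gives f = kMa.
Combining, a = g sinθ/(1+k) and f = kMa = kMg sinθ/(1+k).
f = (2/3) × 5.72 × 9.8 × sin28.3° / 1.667 ≈ 10.6 N.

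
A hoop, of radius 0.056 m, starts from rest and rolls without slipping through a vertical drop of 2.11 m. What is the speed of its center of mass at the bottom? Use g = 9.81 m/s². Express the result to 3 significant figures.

v ≈ 4.55 m/s

For this body I = MR², i.e. k = I/(MR²) = 1.
Since it rolls without slipping, ω = v/R and KE = ½Mv² + ½Iω² = ½(1+k)Mv² = Mv².
Setting Mgh = Mv² gives v = √(2gh/(1+k)) = √(2·9.81·2.11/2) ≈ 4.55 m/s.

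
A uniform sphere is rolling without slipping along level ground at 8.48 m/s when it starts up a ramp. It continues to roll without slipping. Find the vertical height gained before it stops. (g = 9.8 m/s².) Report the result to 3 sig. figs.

h ≈ 5.14 m

For this body I = (2/5)MR², i.e. k = I/(MR²) = 0.4.
Pure rolling means v = ωR; then KE = ½Mv² + ½I(v/R)² = ½(1+k)Mv² = (7/10)Mv².
At the top the kinetic energy is zero, so (7/10)Mv₀² = Mgh.
Thus h = (1+k)v₀²/(2g) = 1.4 × 8.48² / (2 × 9.8) ≈ 5.14 m.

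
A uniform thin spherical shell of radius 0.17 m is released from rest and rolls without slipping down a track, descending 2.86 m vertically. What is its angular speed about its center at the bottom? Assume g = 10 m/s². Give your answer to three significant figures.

Here I = (2/3)MR², so the shape factor k = I/(MR²) = 2/3.
Rolling without slipping gives ω = v/R, so the total kinetic energy is ½Mv² + ½Iω² = ½(1+k)Mv² = (5/6)Mv².
Energy conservation Mgh = ½(1+k)Mv² gives v = √(2gh/(1+k)) = √(2 × 10 × 2.86 / 1.667) = 5.858 m/s.
Then ω = v/R = 5.858 / 0.17 ≈ 34.5 rad/s.

ω ≈ 34.5 rad/s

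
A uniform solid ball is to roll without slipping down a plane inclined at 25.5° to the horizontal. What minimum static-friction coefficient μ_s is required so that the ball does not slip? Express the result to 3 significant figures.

μ_min ≈ 0.136

For this body I = (2/5)MR², i.e. k = I/(MR²) = 0.4.
Translational: Mg sinθ − f = Ma. Rotational about the CM: fR = Iα = kMRa, so f = kMa.
These give a = g sinθ/(1+k) and the required friction f = kMg sinθ/(1+k).
With N = Mg cosθ, the no-slip condition f ≤ μN gives μ_min = f/N = k tanθ/(1+k).
μ_min = 0.4 × tan25.5° / 1.4 ≈ 0.136.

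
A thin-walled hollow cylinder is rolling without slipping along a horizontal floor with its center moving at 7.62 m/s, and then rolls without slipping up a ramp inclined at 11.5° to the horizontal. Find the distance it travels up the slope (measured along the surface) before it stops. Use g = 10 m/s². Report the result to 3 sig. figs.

d ≈ 29.1 m

Here I = MR², so the shape factor k = I/(MR²) = 1.
Rolling without slipping gives ω = v/R, so the total kinetic energy is ½Mv² + ½Iω² = ½(1+k)Mv² = Mv².
Setting this equal to Mgh gives the vertical rise h = (1+k)v₀²/(2g) = 2×7.62²/(2×10) = 5.806 m.
The distance along the slope is d = h/sinθ = 5.806/sin11.5° ≈ 29.1 m.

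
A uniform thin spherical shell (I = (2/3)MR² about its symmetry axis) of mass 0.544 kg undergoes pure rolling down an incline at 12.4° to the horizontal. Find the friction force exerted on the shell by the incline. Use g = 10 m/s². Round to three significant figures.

With I = (2/3)MR², the ratio k = I/(MR²) is 2/3.
Along the incline Mg sinθ − f = Ma, and torque about the center fR = Iα = kMR²(a/R) gives f = kMa.
Combining, a = g sinθ/(1+k) and f = kMa = kMg sinθ/(1+k).
f = (2/3) × 0.544 × 10 × sin12.4° / 1.667 ≈ 0.467 N.

f ≈ 0.467 N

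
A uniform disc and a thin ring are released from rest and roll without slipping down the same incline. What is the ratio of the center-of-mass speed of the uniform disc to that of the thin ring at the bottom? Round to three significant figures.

Each satisfies Mgh = ½(1+k)Mv² with k = I/(MR²), so v ∝ 1/√(1+k).
For the uniform disc k = 0.5; for the thin ring k = 1.
v₁/v₂ = √((1+k₂)/(1+k₁)) = √(2/1.5) ≈ 1.15.

v_ratio ≈ 1.15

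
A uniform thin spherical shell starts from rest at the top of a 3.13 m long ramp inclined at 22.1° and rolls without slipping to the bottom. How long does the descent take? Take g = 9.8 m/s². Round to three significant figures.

With I = (2/3)MR², the ratio k = I/(MR²) is 2/3.
Newton's second law down the slope: Mg sinθ − f = Ma. The torque equation fR = Iα (with α = a/R) gives f = kMa.
Hence a = g sinθ/(1+k) = 9.8×sin22.1°/1.667 = 2.212 m/s².
Starting from rest, L = ½at², so t = √(2L/a) = √(2×3.13/2.212) ≈ 1.68 s.

t ≈ 1.68 s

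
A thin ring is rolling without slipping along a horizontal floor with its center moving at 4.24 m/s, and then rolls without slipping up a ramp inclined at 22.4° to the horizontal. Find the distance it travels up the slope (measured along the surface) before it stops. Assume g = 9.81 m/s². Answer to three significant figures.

d ≈ 4.81 m

The moment of inertia is MR², giving k ≡ I/(MR²) = 1.
Since it rolls without slipping, ω = v/R and KE = ½Mv² + ½Iω² = ½(1+k)Mv² = Mv².
Setting this equal to Mgh gives the vertical rise h = (1+k)v₀²/(2g) = 2×4.24²/(2×9.81) = 1.833 m.
Along the incline, d = h/sinθ = 1.833/sin22.4° ≈ 4.81 m.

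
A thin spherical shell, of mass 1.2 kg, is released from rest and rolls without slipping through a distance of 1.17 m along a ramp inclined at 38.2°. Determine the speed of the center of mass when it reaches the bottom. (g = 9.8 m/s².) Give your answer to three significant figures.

v ≈ 2.92 m/s

The moment of inertia is (2/3)MR², giving k ≡ I/(MR²) = 2/3.
Since it rolls without slipping, ω = v/R and KE = ½Mv² + ½Iω² = ½(1+k)Mv² = (5/6)Mv².
The vertical drop is h = L sinθ = 1.17 × sin38.2° = 0.7235 m.
Setting Mgh = (5/6)Mv² gives v = √(2gh/(1+k)) = √(2·9.8·0.7235/1.667) ≈ 2.92 m/s.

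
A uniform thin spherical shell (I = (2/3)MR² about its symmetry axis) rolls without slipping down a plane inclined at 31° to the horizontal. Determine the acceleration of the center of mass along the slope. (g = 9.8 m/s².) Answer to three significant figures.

a ≈ 3.03 m/s²

With I = (2/3)MR², the ratio k = I/(MR²) is 2/3.
Newton's second law down the slope: Mg sinθ − f = Ma. The torque equation fR = Iα (with α = a/R) gives f = kMa.
Eliminating f: Mg sinθ = (1+k)Ma, so a = g sinθ/(1+k) = 9.8 × sin31° / 1.667 ≈ 3.03 m/s².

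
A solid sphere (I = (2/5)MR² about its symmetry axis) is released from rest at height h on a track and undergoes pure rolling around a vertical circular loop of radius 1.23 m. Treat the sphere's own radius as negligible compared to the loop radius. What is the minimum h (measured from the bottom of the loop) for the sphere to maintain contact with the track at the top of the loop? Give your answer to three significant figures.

The moment of inertia is (2/5)MR², giving k ≡ I/(MR²) = 0.4.
At the top of the loop, the minimum-contact condition is Mg = Mv_top²/r, so v_top² = gr.
With ω = v/R, the kinetic energy at speed v is ½(1+k)Mv² = (7/10)Mv².
Energy conservation from release (height h) to the top (height 2r): Mgh = Mg(2r) + (7/10)M·gr.
Thus h_min = 2r + (1+k)r/2 = r(2 + 1.4/2) = 1.23 × 2.7 ≈ 3.32 m.

h_min ≈ 3.32 m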